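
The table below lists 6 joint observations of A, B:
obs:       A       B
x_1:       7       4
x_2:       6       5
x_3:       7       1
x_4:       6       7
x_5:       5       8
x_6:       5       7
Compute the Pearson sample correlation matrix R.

Step 1 — column means:
  mean(A) = (7 + 6 + 7 + 6 + 5 + 5) / 6 = 36/6 = 6
  mean(B) = (4 + 5 + 1 + 7 + 8 + 7) / 6 = 32/6 = 5.3333

Step 2 — sample variances and covariances s[i,j] = (1/(n-1)) · Σ_k (x_{k,i} - mean_i) · (x_{k,j} - mean_j), with n-1 = 5:
  s[A,A] = ((1)·(1) + (0)·(0) + (1)·(1) + (0)·(0) + (-1)·(-1) + (-1)·(-1)) / 5 = 4/5 = 0.8
  s[A,B] = ((1)·(-1.3333) + (0)·(-0.3333) + (1)·(-4.3333) + (0)·(1.6667) + (-1)·(2.6667) + (-1)·(1.6667)) / 5 = -10/5 = -2
  s[B,B] = ((-1.3333)·(-1.3333) + (-0.3333)·(-0.3333) + (-4.3333)·(-4.3333) + (1.6667)·(1.6667) + (2.6667)·(2.6667) + (1.6667)·(1.6667)) / 5 = 33.3333/5 = 6.6667
  Sample standard deviations s_i = √(s[i,i]):
  s(A) = √(0.8) = 0.8944
  s(B) = √(6.6667) = 2.582

Step 3 — r_{ij} = s_{ij} / (s_i · s_j):
  r[A,A] = 1 (diagonal).
  r[A,B] = -2 / (0.8944 · 2.582) = -2 / 2.3094 = -0.866
  r[B,B] = 1 (diagonal).

R is symmetric with unit diagonal. Assembling:

R = [[1, -0.866],
 [-0.866, 1]]


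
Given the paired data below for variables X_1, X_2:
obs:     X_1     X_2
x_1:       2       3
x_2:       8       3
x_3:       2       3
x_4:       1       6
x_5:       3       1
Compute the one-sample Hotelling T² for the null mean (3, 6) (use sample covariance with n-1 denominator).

Step 1 — sample mean vector:
  mean(X_1) = (2 + 8 + 2 + 1 + 3) / 5 = 16/5 = 3.2
  mean(X_2) = (3 + 3 + 3 + 6 + 1) / 5 = 16/5 = 3.2
  x̄ = (3.2, 3.2),  deviation x̄ - mu_0 = (3.2, 3.2) - (3, 6) = (0.2, -2.8).

Step 2 — sample covariance matrix, S[i,j] = (1/(n-1)) · Σ_k (x_{k,i} - mean_i) · (x_{k,j} - mean_j), divisor n-1 = 4:
  S[X_1,X_1] = ((-1.2)·(-1.2) + (4.8)·(4.8) + (-1.2)·(-1.2) + (-2.2)·(-2.2) + (-0.2)·(-0.2)) / 4 = 30.8/4 = 7.7
  S[X_1,X_2] = ((-1.2)·(-0.2) + (4.8)·(-0.2) + (-1.2)·(-0.2) + (-2.2)·(2.8) + (-0.2)·(-2.2)) / 4 = -6.2/4 = -1.55
  S[X_2,X_2] = ((-0.2)·(-0.2) + (-0.2)·(-0.2) + (-0.2)·(-0.2) + (2.8)·(2.8) + (-2.2)·(-2.2)) / 4 = 12.8/4 = 3.2
  S = [[7.7, -1.55],
 [-1.55, 3.2]].

Step 3 — invert S. det(S) = 7.7·3.2 - (-1.55)² = 22.2375.
  S^{-1} = (1/det) · [[d, -b], [-b, a]] = [[0.1439, 0.0697],
 [0.0697, 0.3463]].

Step 4 — quadratic form (x̄ - mu_0)^T · S^{-1} · (x̄ - mu_0):
  S^{-1} · (x̄ - mu_0) = (-0.1664, -0.9556),
  (x̄ - mu_0)^T · [...] = (0.2)·(-0.1664) + (-2.8)·(-0.9556) = 2.6424.

Step 5 — scale by n: T² = 5 · 2.6424 = 13.2119.

T² ≈ 13.2119


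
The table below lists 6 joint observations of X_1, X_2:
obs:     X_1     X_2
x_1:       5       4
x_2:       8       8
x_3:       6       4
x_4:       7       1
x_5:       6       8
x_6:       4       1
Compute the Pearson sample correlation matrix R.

Step 1 — column means:
  mean(X_1) = (5 + 8 + 6 + 7 + 6 + 4) / 6 = 36/6 = 6
  mean(X_2) = (4 + 8 + 4 + 1 + 8 + 1) / 6 = 26/6 = 4.3333

Step 2 — sample variances and covariances s[i,j] = (1/(n-1)) · Σ_k (x_{k,i} - mean_i) · (x_{k,j} - mean_j), with n-1 = 5:
  s[X_1,X_1] = ((-1)·(-1) + (2)·(2) + (0)·(0) + (1)·(1) + (0)·(0) + (-2)·(-2)) / 5 = 10/5 = 2
  s[X_1,X_2] = ((-1)·(-0.3333) + (2)·(3.6667) + (0)·(-0.3333) + (1)·(-3.3333) + (0)·(3.6667) + (-2)·(-3.3333)) / 5 = 11/5 = 2.2
  s[X_2,X_2] = ((-0.3333)·(-0.3333) + (3.6667)·(3.6667) + (-0.3333)·(-0.3333) + (-3.3333)·(-3.3333) + (3.6667)·(3.6667) + (-3.3333)·(-3.3333)) / 5 = 49.3333/5 = 9.8667
  Sample standard deviations s_i = √(s[i,i]):
  s(X_1) = √(2) = 1.4142
  s(X_2) = √(9.8667) = 3.1411

Step 3 — r_{ij} = s_{ij} / (s_i · s_j):
  r[X_1,X_1] = 1 (diagonal).
  r[X_1,X_2] = 2.2 / (1.4142 · 3.1411) = 2.2 / 4.4422 = 0.4952
  r[X_2,X_2] = 1 (diagonal).

R is symmetric with unit diagonal. Assembling:

R = [[1, 0.4952],
 [0.4952, 1]]


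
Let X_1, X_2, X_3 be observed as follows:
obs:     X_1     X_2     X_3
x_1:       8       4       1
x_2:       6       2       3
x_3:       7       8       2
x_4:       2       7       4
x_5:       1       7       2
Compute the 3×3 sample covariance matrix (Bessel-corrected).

Step 1 — column means:
  mean(X_1) = (8 + 6 + 7 + 2 + 1) / 5 = 24/5 = 4.8
  mean(X_2) = (4 + 2 + 8 + 7 + 7) / 5 = 28/5 = 5.6
  mean(X_3) = (1 + 3 + 2 + 4 + 2) / 5 = 12/5 = 2.4

Step 2 — sample covariance S[i,j] = (1/(n-1)) · Σ_k (x_{k,i} - mean_i) · (x_{k,j} - mean_j), with n-1 = 4.
  S[X_1,X_1] = ((3.2)·(3.2) + (1.2)·(1.2) + (2.2)·(2.2) + (-2.8)·(-2.8) + (-3.8)·(-3.8)) / 4 = 38.8/4 = 9.7
  S[X_1,X_2] = ((3.2)·(-1.6) + (1.2)·(-3.6) + (2.2)·(2.4) + (-2.8)·(1.4) + (-3.8)·(1.4)) / 4 = -13.4/4 = -3.35
  S[X_1,X_3] = ((3.2)·(-1.4) + (1.2)·(0.6) + (2.2)·(-0.4) + (-2.8)·(1.6) + (-3.8)·(-0.4)) / 4 = -7.6/4 = -1.9
  S[X_2,X_2] = ((-1.6)·(-1.6) + (-3.6)·(-3.6) + (2.4)·(2.4) + (1.4)·(1.4) + (1.4)·(1.4)) / 4 = 25.2/4 = 6.3
  S[X_2,X_3] = ((-1.6)·(-1.4) + (-3.6)·(0.6) + (2.4)·(-0.4) + (1.4)·(1.6) + (1.4)·(-0.4)) / 4 = 0.8/4 = 0.2
  S[X_3,X_3] = ((-1.4)·(-1.4) + (0.6)·(0.6) + (-0.4)·(-0.4) + (1.6)·(1.6) + (-0.4)·(-0.4)) / 4 = 5.2/4 = 1.3

S is symmetric (S[j,i] = S[i,j]). Assembling:

S = [[9.7, -3.35, -1.9],
 [-3.35, 6.3, 0.2],
 [-1.9, 0.2, 1.3]]


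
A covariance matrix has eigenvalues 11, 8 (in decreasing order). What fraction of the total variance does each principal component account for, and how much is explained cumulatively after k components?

Step 1 — total variance = trace(Sigma) = Σ λ_i = 11 + 8 = 19.

Step 2 — fraction explained by component i = λ_i / Σ λ:
  PC1: 11/19 = 0.5789
  PC2: 8/19 = 0.4211

Step 3 — cumulative fraction after k components = (λ_1 + ... + λ_k) / Σ λ:
  k = 1: 11/19 = 0.5789
  k = 2: (11 + 8)/19 = 19/19 = 1

Summary (fraction, with percent):

explained: PC1 0.5789 (57.89%), PC2 0.4211 (42.11%);  cumulative: 0.5789, 1


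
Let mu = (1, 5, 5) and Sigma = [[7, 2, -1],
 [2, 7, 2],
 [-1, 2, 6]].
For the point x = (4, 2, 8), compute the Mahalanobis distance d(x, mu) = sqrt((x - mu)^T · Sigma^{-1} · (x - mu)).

Step 1 — centre the observation: (x - mu) = (3, -3, 3).

Step 2 — invert Sigma (cofactor / det for 3×3, or solve directly):
  Sigma^{-1} = [[0.1674, -0.0617, 0.0485],
 [-0.0617, 0.1806, -0.0705],
 [0.0485, -0.0705, 0.1982]].

Step 3 — form the quadratic (x - mu)^T · Sigma^{-1} · (x - mu):
  Sigma^{-1} · (x - mu) = (0.8326, -0.9383, 0.9515).
  (x - mu)^T · [Sigma^{-1} · (x - mu)] = (3)·(0.8326) + (-3)·(-0.9383) + (3)·(0.9515) = 8.1674.

Step 4 — take square root: d = √(8.1674) ≈ 2.8579.

d(x, mu) = √(8.1674) ≈ 2.8579


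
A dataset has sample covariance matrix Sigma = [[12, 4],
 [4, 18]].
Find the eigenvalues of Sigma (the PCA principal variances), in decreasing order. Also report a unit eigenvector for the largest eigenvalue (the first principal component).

Step 1 — characteristic polynomial of 2×2 Sigma:
  det(Sigma - λI) = λ² - trace · λ + det = 0.
  trace = 12 + 18 = 30, det = 12·18 - (4)² = 200.
Step 2 — discriminant:
  Δ = trace² - 4·det = 900 - 800 = 100.
Step 3 — eigenvalues:
  λ = (trace ± √Δ)/2 = (30 ± 10)/2,
  λ_1 = 20,  λ_2 = 10.

Step 4 — unit eigenvector for λ_1: solve (Sigma - λ_1 I)v = 0. First row:
  (12 - 20)·v_x + (4)·v_y = 0, i.e. (-8)·v_x + (4)·v_y = 0,
  so v ∝ (b, λ_1 - a) = (4, 8) = u.
  ||u|| = √((4)² + (8)²) = √(80) ≈ 8.9443,
  v_1 = u/||u|| ≈ (0.4472, 0.8944) (||v_1|| = 1).

λ_1 = 20,  λ_2 = 10;  v_1 ≈ (0.4472, 0.8944)


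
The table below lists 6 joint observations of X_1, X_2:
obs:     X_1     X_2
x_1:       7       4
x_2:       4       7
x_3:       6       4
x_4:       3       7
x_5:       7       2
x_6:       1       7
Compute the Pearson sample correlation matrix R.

Step 1 — column means:
  mean(X_1) = (7 + 4 + 6 + 3 + 7 + 1) / 6 = 28/6 = 4.6667
  mean(X_2) = (4 + 7 + 4 + 7 + 2 + 7) / 6 = 31/6 = 5.1667

Step 2 — sample variances and covariances s[i,j] = (1/(n-1)) · Σ_k (x_{k,i} - mean_i) · (x_{k,j} - mean_j), with n-1 = 5:
  s[X_1,X_1] = ((2.3333)·(2.3333) + (-0.6667)·(-0.6667) + (1.3333)·(1.3333) + (-1.6667)·(-1.6667) + (2.3333)·(2.3333) + (-3.6667)·(-3.6667)) / 5 = 29.3333/5 = 5.8667
  s[X_1,X_2] = ((2.3333)·(-1.1667) + (-0.6667)·(1.8333) + (1.3333)·(-1.1667) + (-1.6667)·(1.8333) + (2.3333)·(-3.1667) + (-3.6667)·(1.8333)) / 5 = -22.6667/5 = -4.5333
  s[X_2,X_2] = ((-1.1667)·(-1.1667) + (1.8333)·(1.8333) + (-1.1667)·(-1.1667) + (1.8333)·(1.8333) + (-3.1667)·(-3.1667) + (1.8333)·(1.8333)) / 5 = 22.8333/5 = 4.5667
  Sample standard deviations s_i = √(s[i,i]):
  s(X_1) = √(5.8667) = 2.4221
  s(X_2) = √(4.5667) = 2.137

Step 3 — r_{ij} = s_{ij} / (s_i · s_j):
  r[X_1,X_1] = 1 (diagonal).
  r[X_1,X_2] = -4.5333 / (2.4221 · 2.137) = -4.5333 / 5.176 = -0.8758
  r[X_2,X_2] = 1 (diagonal).

R is symmetric with unit diagonal. Assembling:

R = [[1, -0.8758],
 [-0.8758, 1]]


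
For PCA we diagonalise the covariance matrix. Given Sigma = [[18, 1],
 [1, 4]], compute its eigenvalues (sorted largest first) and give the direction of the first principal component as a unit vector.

Step 1 — characteristic polynomial of 2×2 Sigma:
  det(Sigma - λI) = λ² - trace · λ + det = 0.
  trace = 18 + 4 = 22, det = 18·4 - (1)² = 71.
Step 2 — discriminant:
  Δ = trace² - 4·det = 484 - 284 = 200.
Step 3 — eigenvalues:
  λ = (trace ± √Δ)/2 = (22 ± 14.1421)/2,
  λ_1 = 18.0711,  λ_2 = 3.9289.

Step 4 — unit eigenvector for λ_1: solve (Sigma - λ_1 I)v = 0. First row:
  (18 - 18.0711)·v_x + (1)·v_y = 0, i.e. (-0.0711)·v_x + (1)·v_y = 0,
  so v ∝ (b, λ_1 - a) = (1, 0.0711) = u.
  ||u|| = √((1)² + (0.0711)²) = √(1.0051) ≈ 1.0025,
  v_1 = u/||u|| ≈ (0.9975, 0.0709) (||v_1|| = 1).

λ_1 = 18.0711,  λ_2 = 3.9289;  v_1 ≈ (0.9975, 0.0709)


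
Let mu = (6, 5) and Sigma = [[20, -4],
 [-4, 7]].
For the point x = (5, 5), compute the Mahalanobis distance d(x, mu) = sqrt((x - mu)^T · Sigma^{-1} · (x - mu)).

Step 1 — centre the observation: (x - mu) = (-1, 0).

Step 2 — invert Sigma. det(Sigma) = 20·7 - (-4)² = 124.
  Sigma^{-1} = (1/det) · [[d, -b], [-b, a]] = [[0.0565, 0.0323],
 [0.0323, 0.1613]].

Step 3 — form the quadratic (x - mu)^T · Sigma^{-1} · (x - mu):
  Sigma^{-1} · (x - mu) = (-0.0565, -0.0323).
  (x - mu)^T · [Sigma^{-1} · (x - mu)] = (-1)·(-0.0565) + (0)·(-0.0323) = 0.0565.

Step 4 — take square root: d = √(0.0565) ≈ 0.2376.

d(x, mu) = √(0.0565) ≈ 0.2376


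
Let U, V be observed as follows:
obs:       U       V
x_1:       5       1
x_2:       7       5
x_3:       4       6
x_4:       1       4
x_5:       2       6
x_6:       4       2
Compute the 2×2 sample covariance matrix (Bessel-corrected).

Step 1 — column means:
  mean(U) = (5 + 7 + 4 + 1 + 2 + 4) / 6 = 23/6 = 3.8333
  mean(V) = (1 + 5 + 6 + 4 + 6 + 2) / 6 = 24/6 = 4

Step 2 — sample covariance S[i,j] = (1/(n-1)) · Σ_k (x_{k,i} - mean_i) · (x_{k,j} - mean_j), with n-1 = 5.
  S[U,U] = ((1.1667)·(1.1667) + (3.1667)·(3.1667) + (0.1667)·(0.1667) + (-2.8333)·(-2.8333) + (-1.8333)·(-1.8333) + (0.1667)·(0.1667)) / 5 = 22.8333/5 = 4.5667
  S[U,V] = ((1.1667)·(-3) + (3.1667)·(1) + (0.1667)·(2) + (-2.8333)·(0) + (-1.8333)·(2) + (0.1667)·(-2)) / 5 = -4/5 = -0.8
  S[V,V] = ((-3)·(-3) + (1)·(1) + (2)·(2) + (0)·(0) + (2)·(2) + (-2)·(-2)) / 5 = 22/5 = 4.4

S is symmetric (S[j,i] = S[i,j]). Assembling:

S = [[4.5667, -0.8],
 [-0.8, 4.4]]


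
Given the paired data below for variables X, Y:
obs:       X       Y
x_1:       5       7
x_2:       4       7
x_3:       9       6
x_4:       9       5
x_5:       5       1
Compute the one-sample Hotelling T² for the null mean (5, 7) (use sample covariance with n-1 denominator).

Step 1 — sample mean vector:
  mean(X) = (5 + 4 + 9 + 9 + 5) / 5 = 32/5 = 6.4
  mean(Y) = (7 + 7 + 6 + 5 + 1) / 5 = 26/5 = 5.2
  x̄ = (6.4, 5.2),  deviation x̄ - mu_0 = (6.4, 5.2) - (5, 7) = (1.4, -1.8).

Step 2 — sample covariance matrix, S[i,j] = (1/(n-1)) · Σ_k (x_{k,i} - mean_i) · (x_{k,j} - mean_j), divisor n-1 = 4:
  S[X,X] = ((-1.4)·(-1.4) + (-2.4)·(-2.4) + (2.6)·(2.6) + (2.6)·(2.6) + (-1.4)·(-1.4)) / 4 = 23.2/4 = 5.8
  S[X,Y] = ((-1.4)·(1.8) + (-2.4)·(1.8) + (2.6)·(0.8) + (2.6)·(-0.2) + (-1.4)·(-4.2)) / 4 = 0.6/4 = 0.15
  S[Y,Y] = ((1.8)·(1.8) + (1.8)·(1.8) + (0.8)·(0.8) + (-0.2)·(-0.2) + (-4.2)·(-4.2)) / 4 = 24.8/4 = 6.2
  S = [[5.8, 0.15],
 [0.15, 6.2]].

Step 3 — invert S. det(S) = 5.8·6.2 - (0.15)² = 35.9375.
  S^{-1} = (1/det) · [[d, -b], [-b, a]] = [[0.1725, -0.0042],
 [-0.0042, 0.1614]].

Step 4 — quadratic form (x̄ - mu_0)^T · S^{-1} · (x̄ - mu_0):
  S^{-1} · (x̄ - mu_0) = (0.249, -0.2963),
  (x̄ - mu_0)^T · [...] = (1.4)·(0.249) + (-1.8)·(-0.2963) = 0.8821.

Step 5 — scale by n: T² = 5 · 0.8821 = 4.4104.

T² ≈ 4.4104


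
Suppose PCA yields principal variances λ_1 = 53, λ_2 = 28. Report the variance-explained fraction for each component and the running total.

Step 1 — total variance = trace(Sigma) = Σ λ_i = 53 + 28 = 81.

Step 2 — fraction explained by component i = λ_i / Σ λ:
  PC1: 53/81 = 0.6543
  PC2: 28/81 = 0.3457

Step 3 — cumulative fraction after k components = (λ_1 + ... + λ_k) / Σ λ:
  k = 1: 53/81 = 0.6543
  k = 2: (53 + 28)/81 = 81/81 = 1

Summary (fraction, with percent):

explained: PC1 0.6543 (65.43%), PC2 0.3457 (34.57%);  cumulative: 0.6543, 1


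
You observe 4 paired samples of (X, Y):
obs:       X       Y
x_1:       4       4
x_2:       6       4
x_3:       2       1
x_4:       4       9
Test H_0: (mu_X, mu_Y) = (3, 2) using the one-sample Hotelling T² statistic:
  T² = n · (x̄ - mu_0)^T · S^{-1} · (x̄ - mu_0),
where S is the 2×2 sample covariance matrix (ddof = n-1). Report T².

Step 1 — sample mean vector:
  mean(X) = (4 + 6 + 2 + 4) / 4 = 16/4 = 4
  mean(Y) = (4 + 4 + 1 + 9) / 4 = 18/4 = 4.5
  x̄ = (4, 4.5),  deviation x̄ - mu_0 = (4, 4.5) - (3, 2) = (1, 2.5).

Step 2 — sample covariance matrix, S[i,j] = (1/(n-1)) · Σ_k (x_{k,i} - mean_i) · (x_{k,j} - mean_j), divisor n-1 = 3:
  S[X,X] = ((0)·(0) + (2)·(2) + (-2)·(-2) + (0)·(0)) / 3 = 8/3 = 2.6667
  S[X,Y] = ((0)·(-0.5) + (2)·(-0.5) + (-2)·(-3.5) + (0)·(4.5)) / 3 = 6/3 = 2
  S[Y,Y] = ((-0.5)·(-0.5) + (-0.5)·(-0.5) + (-3.5)·(-3.5) + (4.5)·(4.5)) / 3 = 33/3 = 11
  S = [[2.6667, 2],
 [2, 11]].

Step 3 — invert S. det(S) = 2.6667·11 - (2)² = 25.3333.
  S^{-1} = (1/det) · [[d, -b], [-b, a]] = [[0.4342, -0.0789],
 [-0.0789, 0.1053]].

Step 4 — quadratic form (x̄ - mu_0)^T · S^{-1} · (x̄ - mu_0):
  S^{-1} · (x̄ - mu_0) = (0.2368, 0.1842),
  (x̄ - mu_0)^T · [...] = (1)·(0.2368) + (2.5)·(0.1842) = 0.6974.

Step 5 — scale by n: T² = 4 · 0.6974 = 2.7895.

T² ≈ 2.7895


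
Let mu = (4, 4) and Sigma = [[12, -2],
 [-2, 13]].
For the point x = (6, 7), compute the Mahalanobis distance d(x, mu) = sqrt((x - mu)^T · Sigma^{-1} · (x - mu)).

Step 1 — centre the observation: (x - mu) = (2, 3).

Step 2 — invert Sigma. det(Sigma) = 12·13 - (-2)² = 152.
  Sigma^{-1} = (1/det) · [[d, -b], [-b, a]] = [[0.0855, 0.0132],
 [0.0132, 0.0789]].

Step 3 — form the quadratic (x - mu)^T · Sigma^{-1} · (x - mu):
  Sigma^{-1} · (x - mu) = (0.2105, 0.2632).
  (x - mu)^T · [Sigma^{-1} · (x - mu)] = (2)·(0.2105) + (3)·(0.2632) = 1.2105.

Step 4 — take square root: d = √(1.2105) ≈ 1.1002.

d(x, mu) = √(1.2105) ≈ 1.1002


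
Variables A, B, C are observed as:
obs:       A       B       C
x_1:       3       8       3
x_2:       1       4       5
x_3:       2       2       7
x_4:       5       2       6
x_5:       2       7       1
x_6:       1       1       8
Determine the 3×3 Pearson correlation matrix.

Step 1 — column means:
  mean(A) = (3 + 1 + 2 + 5 + 2 + 1) / 6 = 14/6 = 2.3333
  mean(B) = (8 + 4 + 2 + 2 + 7 + 1) / 6 = 24/6 = 4
  mean(C) = (3 + 5 + 7 + 6 + 1 + 8) / 6 = 30/6 = 5

Step 2 — sample variances and covariances s[i,j] = (1/(n-1)) · Σ_k (x_{k,i} - mean_i) · (x_{k,j} - mean_j), with n-1 = 5:
  s[A,A] = ((0.6667)·(0.6667) + (-1.3333)·(-1.3333) + (-0.3333)·(-0.3333) + (2.6667)·(2.6667) + (-0.3333)·(-0.3333) + (-1.3333)·(-1.3333)) / 5 = 11.3333/5 = 2.2667
  s[A,B] = ((0.6667)·(4) + (-1.3333)·(0) + (-0.3333)·(-2) + (2.6667)·(-2) + (-0.3333)·(3) + (-1.3333)·(-3)) / 5 = 1/5 = 0.2
  s[A,C] = ((0.6667)·(-2) + (-1.3333)·(0) + (-0.3333)·(2) + (2.6667)·(1) + (-0.3333)·(-4) + (-1.3333)·(3)) / 5 = -2/5 = -0.4
  s[B,B] = ((4)·(4) + (0)·(0) + (-2)·(-2) + (-2)·(-2) + (3)·(3) + (-3)·(-3)) / 5 = 42/5 = 8.4
  s[B,C] = ((4)·(-2) + (0)·(0) + (-2)·(2) + (-2)·(1) + (3)·(-4) + (-3)·(3)) / 5 = -35/5 = -7
  s[C,C] = ((-2)·(-2) + (0)·(0) + (2)·(2) + (1)·(1) + (-4)·(-4) + (3)·(3)) / 5 = 34/5 = 6.8
  Sample standard deviations s_i = √(s[i,i]):
  s(A) = √(2.2667) = 1.5055
  s(B) = √(8.4) = 2.8983
  s(C) = √(6.8) = 2.6077

Step 3 — r_{ij} = s_{ij} / (s_i · s_j):
  r[A,A] = 1 (diagonal).
  r[A,B] = 0.2 / (1.5055 · 2.8983) = 0.2 / 4.3635 = 0.0458
  r[A,C] = -0.4 / (1.5055 · 2.6077) = -0.4 / 3.926 = -0.1019
  r[B,B] = 1 (diagonal).
  r[B,C] = -7 / (2.8983 · 2.6077) = -7 / 7.5578 = -0.9262
  r[C,C] = 1 (diagonal).

R is symmetric with unit diagonal. Assembling:

R = [[1, 0.0458, -0.1019],
 [0.0458, 1, -0.9262],
 [-0.1019, -0.9262, 1]]


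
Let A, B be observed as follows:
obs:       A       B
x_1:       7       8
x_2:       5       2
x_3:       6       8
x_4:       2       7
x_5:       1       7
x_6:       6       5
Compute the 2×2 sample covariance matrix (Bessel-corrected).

Step 1 — column means:
  mean(A) = (7 + 5 + 6 + 2 + 1 + 6) / 6 = 27/6 = 4.5
  mean(B) = (8 + 2 + 8 + 7 + 7 + 5) / 6 = 37/6 = 6.1667

Step 2 — sample covariance S[i,j] = (1/(n-1)) · Σ_k (x_{k,i} - mean_i) · (x_{k,j} - mean_j), with n-1 = 5.
  S[A,A] = ((2.5)·(2.5) + (0.5)·(0.5) + (1.5)·(1.5) + (-2.5)·(-2.5) + (-3.5)·(-3.5) + (1.5)·(1.5)) / 5 = 29.5/5 = 5.9
  S[A,B] = ((2.5)·(1.8333) + (0.5)·(-4.1667) + (1.5)·(1.8333) + (-2.5)·(0.8333) + (-3.5)·(0.8333) + (1.5)·(-1.1667)) / 5 = -1.5/5 = -0.3
  S[B,B] = ((1.8333)·(1.8333) + (-4.1667)·(-4.1667) + (1.8333)·(1.8333) + (0.8333)·(0.8333) + (0.8333)·(0.8333) + (-1.1667)·(-1.1667)) / 5 = 26.8333/5 = 5.3667

S is symmetric (S[j,i] = S[i,j]). Assembling:

S = [[5.9, -0.3],
 [-0.3, 5.3667]]


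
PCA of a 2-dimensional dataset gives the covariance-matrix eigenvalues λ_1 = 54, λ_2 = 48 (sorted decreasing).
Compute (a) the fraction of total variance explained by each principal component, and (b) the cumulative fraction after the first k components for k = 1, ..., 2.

Step 1 — total variance = trace(Sigma) = Σ λ_i = 54 + 48 = 102.

Step 2 — fraction explained by component i = λ_i / Σ λ:
  PC1: 54/102 = 0.5294
  PC2: 48/102 = 0.4706

Step 3 — cumulative fraction after k components = (λ_1 + ... + λ_k) / Σ λ:
  k = 1: 54/102 = 0.5294
  k = 2: (54 + 48)/102 = 102/102 = 1

Summary (fraction, with percent):

explained: PC1 0.5294 (52.94%), PC2 0.4706 (47.06%);  cumulative: 0.5294, 1


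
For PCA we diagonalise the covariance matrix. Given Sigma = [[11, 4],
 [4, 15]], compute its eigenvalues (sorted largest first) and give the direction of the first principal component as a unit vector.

Step 1 — characteristic polynomial of 2×2 Sigma:
  det(Sigma - λI) = λ² - trace · λ + det = 0.
  trace = 11 + 15 = 26, det = 11·15 - (4)² = 149.
Step 2 — discriminant:
  Δ = trace² - 4·det = 676 - 596 = 80.
Step 3 — eigenvalues:
  λ = (trace ± √Δ)/2 = (26 ± 8.9443)/2,
  λ_1 = 17.4721,  λ_2 = 8.5279.

Step 4 — unit eigenvector for λ_1: solve (Sigma - λ_1 I)v = 0. First row:
  (11 - 17.4721)·v_x + (4)·v_y = 0, i.e. (-6.4721)·v_x + (4)·v_y = 0,
  so v ∝ (b, λ_1 - a) = (4, 6.4721) = u.
  ||u|| = √((4)² + (6.4721)²) = √(57.8885) ≈ 7.6085,
  v_1 = u/||u|| ≈ (0.5257, 0.8507) (||v_1|| = 1).

λ_1 = 17.4721,  λ_2 = 8.5279;  v_1 ≈ (0.5257, 0.8507)


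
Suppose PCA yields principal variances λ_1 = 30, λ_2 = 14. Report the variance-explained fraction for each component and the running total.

Step 1 — total variance = trace(Sigma) = Σ λ_i = 30 + 14 = 44.

Step 2 — fraction explained by component i = λ_i / Σ λ:
  PC1: 30/44 = 0.6818
  PC2: 14/44 = 0.3182

Step 3 — cumulative fraction after k components = (λ_1 + ... + λ_k) / Σ λ:
  k = 1: 30/44 = 0.6818
  k = 2: (30 + 14)/44 = 44/44 = 1

Summary (fraction, with percent):

explained: PC1 0.6818 (68.18%), PC2 0.3182 (31.82%);  cumulative: 0.6818, 1


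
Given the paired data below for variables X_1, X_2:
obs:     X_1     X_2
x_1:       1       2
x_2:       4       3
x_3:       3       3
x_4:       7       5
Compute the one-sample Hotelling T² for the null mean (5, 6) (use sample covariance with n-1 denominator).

Step 1 — sample mean vector:
  mean(X_1) = (1 + 4 + 3 + 7) / 4 = 15/4 = 3.75
  mean(X_2) = (2 + 3 + 3 + 5) / 4 = 13/4 = 3.25
  x̄ = (3.75, 3.25),  deviation x̄ - mu_0 = (3.75, 3.25) - (5, 6) = (-1.25, -2.75).

Step 2 — sample covariance matrix, S[i,j] = (1/(n-1)) · Σ_k (x_{k,i} - mean_i) · (x_{k,j} - mean_j), divisor n-1 = 3:
  S[X_1,X_1] = ((-2.75)·(-2.75) + (0.25)·(0.25) + (-0.75)·(-0.75) + (3.25)·(3.25)) / 3 = 18.75/3 = 6.25
  S[X_1,X_2] = ((-2.75)·(-1.25) + (0.25)·(-0.25) + (-0.75)·(-0.25) + (3.25)·(1.75)) / 3 = 9.25/3 = 3.0833
  S[X_2,X_2] = ((-1.25)·(-1.25) + (-0.25)·(-0.25) + (-0.25)·(-0.25) + (1.75)·(1.75)) / 3 = 4.75/3 = 1.5833
  S = [[6.25, 3.0833],
 [3.0833, 1.5833]].

Step 3 — invert S. det(S) = 6.25·1.5833 - (3.0833)² = 0.3889.
  S^{-1} = (1/det) · [[d, -b], [-b, a]] = [[4.0714, -7.9286],
 [-7.9286, 16.0714]].

Step 4 — quadratic form (x̄ - mu_0)^T · S^{-1} · (x̄ - mu_0):
  S^{-1} · (x̄ - mu_0) = (16.7143, -34.2857),
  (x̄ - mu_0)^T · [...] = (-1.25)·(16.7143) + (-2.75)·(-34.2857) = 73.3929.

Step 5 — scale by n: T² = 4 · 73.3929 = 293.5714.

T² ≈ 293.5714


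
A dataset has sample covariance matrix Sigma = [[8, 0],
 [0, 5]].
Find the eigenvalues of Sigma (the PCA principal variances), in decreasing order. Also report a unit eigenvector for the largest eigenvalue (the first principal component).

Step 1 — characteristic polynomial of 2×2 Sigma:
  det(Sigma - λI) = λ² - trace · λ + det = 0.
  trace = 8 + 5 = 13, det = 8·5 - (0)² = 40.
Step 2 — discriminant:
  Δ = trace² - 4·det = 169 - 160 = 9.
Step 3 — eigenvalues:
  λ = (trace ± √Δ)/2 = (13 ± 3)/2,
  λ_1 = 8,  λ_2 = 5.

Step 4 — unit eigenvector for λ_1: Sigma is diagonal, so its eigenvectors are the coordinate axes. λ_1 = 8 is the diagonal entry on the first coordinate axis, hence
  v_1 = (1, 0) (||v_1|| = 1).

λ_1 = 8,  λ_2 = 5;  v_1 ≈ (1, 0)


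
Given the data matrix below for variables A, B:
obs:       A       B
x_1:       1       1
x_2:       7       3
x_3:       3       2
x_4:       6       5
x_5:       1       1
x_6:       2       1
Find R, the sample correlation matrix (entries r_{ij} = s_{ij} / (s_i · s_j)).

Step 1 — column means:
  mean(A) = (1 + 7 + 3 + 6 + 1 + 2) / 6 = 20/6 = 3.3333
  mean(B) = (1 + 3 + 2 + 5 + 1 + 1) / 6 = 13/6 = 2.1667

Step 2 — sample variances and covariances s[i,j] = (1/(n-1)) · Σ_k (x_{k,i} - mean_i) · (x_{k,j} - mean_j), with n-1 = 5:
  s[A,A] = ((-2.3333)·(-2.3333) + (3.6667)·(3.6667) + (-0.3333)·(-0.3333) + (2.6667)·(2.6667) + (-2.3333)·(-2.3333) + (-1.3333)·(-1.3333)) / 5 = 33.3333/5 = 6.6667
  s[A,B] = ((-2.3333)·(-1.1667) + (3.6667)·(0.8333) + (-0.3333)·(-0.1667) + (2.6667)·(2.8333) + (-2.3333)·(-1.1667) + (-1.3333)·(-1.1667)) / 5 = 17.6667/5 = 3.5333
  s[B,B] = ((-1.1667)·(-1.1667) + (0.8333)·(0.8333) + (-0.1667)·(-0.1667) + (2.8333)·(2.8333) + (-1.1667)·(-1.1667) + (-1.1667)·(-1.1667)) / 5 = 12.8333/5 = 2.5667
  Sample standard deviations s_i = √(s[i,i]):
  s(A) = √(6.6667) = 2.582
  s(B) = √(2.5667) = 1.6021

Step 3 — r_{ij} = s_{ij} / (s_i · s_j):
  r[A,A] = 1 (diagonal).
  r[A,B] = 3.5333 / (2.582 · 1.6021) = 3.5333 / 4.1366 = 0.8542
  r[B,B] = 1 (diagonal).

R is symmetric with unit diagonal. Assembling:

R = [[1, 0.8542],
 [0.8542, 1]]


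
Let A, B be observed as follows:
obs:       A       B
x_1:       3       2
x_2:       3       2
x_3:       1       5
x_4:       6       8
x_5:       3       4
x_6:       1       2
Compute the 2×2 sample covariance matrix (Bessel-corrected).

Step 1 — column means:
  mean(A) = (3 + 3 + 1 + 6 + 3 + 1) / 6 = 17/6 = 2.8333
  mean(B) = (2 + 2 + 5 + 8 + 4 + 2) / 6 = 23/6 = 3.8333

Step 2 — sample covariance S[i,j] = (1/(n-1)) · Σ_k (x_{k,i} - mean_i) · (x_{k,j} - mean_j), with n-1 = 5.
  S[A,A] = ((0.1667)·(0.1667) + (0.1667)·(0.1667) + (-1.8333)·(-1.8333) + (3.1667)·(3.1667) + (0.1667)·(0.1667) + (-1.8333)·(-1.8333)) / 5 = 16.8333/5 = 3.3667
  S[A,B] = ((0.1667)·(-1.8333) + (0.1667)·(-1.8333) + (-1.8333)·(1.1667) + (3.1667)·(4.1667) + (0.1667)·(0.1667) + (-1.8333)·(-1.8333)) / 5 = 13.8333/5 = 2.7667
  S[B,B] = ((-1.8333)·(-1.8333) + (-1.8333)·(-1.8333) + (1.1667)·(1.1667) + (4.1667)·(4.1667) + (0.1667)·(0.1667) + (-1.8333)·(-1.8333)) / 5 = 28.8333/5 = 5.7667

S is symmetric (S[j,i] = S[i,j]). Assembling:

S = [[3.3667, 2.7667],
 [2.7667, 5.7667]]


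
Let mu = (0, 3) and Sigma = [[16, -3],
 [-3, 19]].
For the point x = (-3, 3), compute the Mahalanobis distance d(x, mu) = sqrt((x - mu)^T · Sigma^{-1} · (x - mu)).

Step 1 — centre the observation: (x - mu) = (-3, 0).

Step 2 — invert Sigma. det(Sigma) = 16·19 - (-3)² = 295.
  Sigma^{-1} = (1/det) · [[d, -b], [-b, a]] = [[0.0644, 0.0102],
 [0.0102, 0.0542]].

Step 3 — form the quadratic (x - mu)^T · Sigma^{-1} · (x - mu):
  Sigma^{-1} · (x - mu) = (-0.1932, -0.0305).
  (x - mu)^T · [Sigma^{-1} · (x - mu)] = (-3)·(-0.1932) + (0)·(-0.0305) = 0.5797.

Step 4 — take square root: d = √(0.5797) ≈ 0.7614.

d(x, mu) = √(0.5797) ≈ 0.7614


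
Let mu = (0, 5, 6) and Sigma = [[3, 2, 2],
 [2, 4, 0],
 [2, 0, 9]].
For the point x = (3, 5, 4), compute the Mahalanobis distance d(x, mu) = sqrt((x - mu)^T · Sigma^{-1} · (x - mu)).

Step 1 — centre the observation: (x - mu) = (3, 0, -2).

Step 2 — invert Sigma (cofactor / det for 3×3, or solve directly):
  Sigma^{-1} = [[0.6429, -0.3214, -0.1429],
 [-0.3214, 0.4107, 0.0714],
 [-0.1429, 0.0714, 0.1429]].

Step 3 — form the quadratic (x - mu)^T · Sigma^{-1} · (x - mu):
  Sigma^{-1} · (x - mu) = (2.2143, -1.1071, -0.7143).
  (x - mu)^T · [Sigma^{-1} · (x - mu)] = (3)·(2.2143) + (0)·(-1.1071) + (-2)·(-0.7143) = 8.0714.

Step 4 — take square root: d = √(8.0714) ≈ 2.841.

d(x, mu) = √(8.0714) ≈ 2.841


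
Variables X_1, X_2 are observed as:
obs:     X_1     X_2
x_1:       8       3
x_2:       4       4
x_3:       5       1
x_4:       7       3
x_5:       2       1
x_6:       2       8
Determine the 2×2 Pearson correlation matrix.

Step 1 — column means:
  mean(X_1) = (8 + 4 + 5 + 7 + 2 + 2) / 6 = 28/6 = 4.6667
  mean(X_2) = (3 + 4 + 1 + 3 + 1 + 8) / 6 = 20/6 = 3.3333

Step 2 — sample variances and covariances s[i,j] = (1/(n-1)) · Σ_k (x_{k,i} - mean_i) · (x_{k,j} - mean_j), with n-1 = 5:
  s[X_1,X_1] = ((3.3333)·(3.3333) + (-0.6667)·(-0.6667) + (0.3333)·(0.3333) + (2.3333)·(2.3333) + (-2.6667)·(-2.6667) + (-2.6667)·(-2.6667)) / 5 = 31.3333/5 = 6.2667
  s[X_1,X_2] = ((3.3333)·(-0.3333) + (-0.6667)·(0.6667) + (0.3333)·(-2.3333) + (2.3333)·(-0.3333) + (-2.6667)·(-2.3333) + (-2.6667)·(4.6667)) / 5 = -9.3333/5 = -1.8667
  s[X_2,X_2] = ((-0.3333)·(-0.3333) + (0.6667)·(0.6667) + (-2.3333)·(-2.3333) + (-0.3333)·(-0.3333) + (-2.3333)·(-2.3333) + (4.6667)·(4.6667)) / 5 = 33.3333/5 = 6.6667
  Sample standard deviations s_i = √(s[i,i]):
  s(X_1) = √(6.2667) = 2.5033
  s(X_2) = √(6.6667) = 2.582

Step 3 — r_{ij} = s_{ij} / (s_i · s_j):
  r[X_1,X_1] = 1 (diagonal).
  r[X_1,X_2] = -1.8667 / (2.5033 · 2.582) = -1.8667 / 6.4636 = -0.2888
  r[X_2,X_2] = 1 (diagonal).

R is symmetric with unit diagonal. Assembling:

R = [[1, -0.2888],
 [-0.2888, 1]]


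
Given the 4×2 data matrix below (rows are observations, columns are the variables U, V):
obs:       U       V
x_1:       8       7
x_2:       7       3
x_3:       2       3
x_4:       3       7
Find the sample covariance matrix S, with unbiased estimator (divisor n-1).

Step 1 — column means:
  mean(U) = (8 + 7 + 2 + 3) / 4 = 20/4 = 5
  mean(V) = (7 + 3 + 3 + 7) / 4 = 20/4 = 5

Step 2 — sample covariance S[i,j] = (1/(n-1)) · Σ_k (x_{k,i} - mean_i) · (x_{k,j} - mean_j), with n-1 = 3.
  S[U,U] = ((3)·(3) + (2)·(2) + (-3)·(-3) + (-2)·(-2)) / 3 = 26/3 = 8.6667
  S[U,V] = ((3)·(2) + (2)·(-2) + (-3)·(-2) + (-2)·(2)) / 3 = 4/3 = 1.3333
  S[V,V] = ((2)·(2) + (-2)·(-2) + (-2)·(-2) + (2)·(2)) / 3 = 16/3 = 5.3333

S is symmetric (S[j,i] = S[i,j]). Assembling:

S = [[8.6667, 1.3333],
 [1.3333, 5.3333]]


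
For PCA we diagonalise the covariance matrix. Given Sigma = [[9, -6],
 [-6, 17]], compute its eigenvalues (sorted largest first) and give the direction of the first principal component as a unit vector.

Step 1 — characteristic polynomial of 2×2 Sigma:
  det(Sigma - λI) = λ² - trace · λ + det = 0.
  trace = 9 + 17 = 26, det = 9·17 - (-6)² = 117.
Step 2 — discriminant:
  Δ = trace² - 4·det = 676 - 468 = 208.
Step 3 — eigenvalues:
  λ = (trace ± √Δ)/2 = (26 ± 14.4222)/2,
  λ_1 = 20.2111,  λ_2 = 5.7889.

Step 4 — unit eigenvector for λ_1: solve (Sigma - λ_1 I)v = 0. First row:
  (9 - 20.2111)·v_x + (-6)·v_y = 0, i.e. (-11.2111)·v_x + (-6)·v_y = 0,
  so v ∝ (b, λ_1 - a) = (-6, 11.2111); multiply by -1 so the first entry is positive: u = (6, -11.2111).
  ||u|| = √((6)² + (-11.2111)²) = √(161.6888) ≈ 12.7157,
  v_1 = u/||u|| ≈ (0.4719, -0.8817) (||v_1|| = 1).

λ_1 = 20.2111,  λ_2 = 5.7889;  v_1 ≈ (0.4719, -0.8817)


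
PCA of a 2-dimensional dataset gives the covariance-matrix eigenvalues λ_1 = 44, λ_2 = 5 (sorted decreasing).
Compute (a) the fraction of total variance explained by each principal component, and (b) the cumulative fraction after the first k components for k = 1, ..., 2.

Step 1 — total variance = trace(Sigma) = Σ λ_i = 44 + 5 = 49.

Step 2 — fraction explained by component i = λ_i / Σ λ:
  PC1: 44/49 = 0.898
  PC2: 5/49 = 0.102

Step 3 — cumulative fraction after k components = (λ_1 + ... + λ_k) / Σ λ:
  k = 1: 44/49 = 0.898
  k = 2: (44 + 5)/49 = 49/49 = 1

Summary (fraction, with percent):

explained: PC1 0.898 (89.8%), PC2 0.102 (10.2%);  cumulative: 0.898, 1


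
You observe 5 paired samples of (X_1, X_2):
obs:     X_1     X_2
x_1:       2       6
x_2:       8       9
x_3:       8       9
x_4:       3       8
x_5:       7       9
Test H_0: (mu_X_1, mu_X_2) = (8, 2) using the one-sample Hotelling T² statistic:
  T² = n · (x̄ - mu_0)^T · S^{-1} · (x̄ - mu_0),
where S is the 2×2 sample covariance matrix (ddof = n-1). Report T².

Step 1 — sample mean vector:
  mean(X_1) = (2 + 8 + 8 + 3 + 7) / 5 = 28/5 = 5.6
  mean(X_2) = (6 + 9 + 9 + 8 + 9) / 5 = 41/5 = 8.2
  x̄ = (5.6, 8.2),  deviation x̄ - mu_0 = (5.6, 8.2) - (8, 2) = (-2.4, 6.2).

Step 2 — sample covariance matrix, S[i,j] = (1/(n-1)) · Σ_k (x_{k,i} - mean_i) · (x_{k,j} - mean_j), divisor n-1 = 4:
  S[X_1,X_1] = ((-3.6)·(-3.6) + (2.4)·(2.4) + (2.4)·(2.4) + (-2.6)·(-2.6) + (1.4)·(1.4)) / 4 = 33.2/4 = 8.3
  S[X_1,X_2] = ((-3.6)·(-2.2) + (2.4)·(0.8) + (2.4)·(0.8) + (-2.6)·(-0.2) + (1.4)·(0.8)) / 4 = 13.4/4 = 3.35
  S[X_2,X_2] = ((-2.2)·(-2.2) + (0.8)·(0.8) + (0.8)·(0.8) + (-0.2)·(-0.2) + (0.8)·(0.8)) / 4 = 6.8/4 = 1.7
  S = [[8.3, 3.35],
 [3.35, 1.7]].

Step 3 — invert S. det(S) = 8.3·1.7 - (3.35)² = 2.8875.
  S^{-1} = (1/det) · [[d, -b], [-b, a]] = [[0.5887, -1.1602],
 [-1.1602, 2.8745]].

Step 4 — quadratic form (x̄ - mu_0)^T · S^{-1} · (x̄ - mu_0):
  S^{-1} · (x̄ - mu_0) = (-8.6061, 20.6061),
  (x̄ - mu_0)^T · [...] = (-2.4)·(-8.6061) + (6.2)·(20.6061) = 148.4121.

Step 5 — scale by n: T² = 5 · 148.4121 = 742.0606.

T² ≈ 742.0606


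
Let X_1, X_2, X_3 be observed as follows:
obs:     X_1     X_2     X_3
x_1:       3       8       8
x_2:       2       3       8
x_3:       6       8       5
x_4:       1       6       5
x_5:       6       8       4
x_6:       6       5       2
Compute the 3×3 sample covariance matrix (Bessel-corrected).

Step 1 — column means:
  mean(X_1) = (3 + 2 + 6 + 1 + 6 + 6) / 6 = 24/6 = 4
  mean(X_2) = (8 + 3 + 8 + 6 + 8 + 5) / 6 = 38/6 = 6.3333
  mean(X_3) = (8 + 8 + 5 + 5 + 4 + 2) / 6 = 32/6 = 5.3333

Step 2 — sample covariance S[i,j] = (1/(n-1)) · Σ_k (x_{k,i} - mean_i) · (x_{k,j} - mean_j), with n-1 = 5.
  S[X_1,X_1] = ((-1)·(-1) + (-2)·(-2) + (2)·(2) + (-3)·(-3) + (2)·(2) + (2)·(2)) / 5 = 26/5 = 5.2
  S[X_1,X_2] = ((-1)·(1.6667) + (-2)·(-3.3333) + (2)·(1.6667) + (-3)·(-0.3333) + (2)·(1.6667) + (2)·(-1.3333)) / 5 = 10/5 = 2
  S[X_1,X_3] = ((-1)·(2.6667) + (-2)·(2.6667) + (2)·(-0.3333) + (-3)·(-0.3333) + (2)·(-1.3333) + (2)·(-3.3333)) / 5 = -17/5 = -3.4
  S[X_2,X_2] = ((1.6667)·(1.6667) + (-3.3333)·(-3.3333) + (1.6667)·(1.6667) + (-0.3333)·(-0.3333) + (1.6667)·(1.6667) + (-1.3333)·(-1.3333)) / 5 = 21.3333/5 = 4.2667
  S[X_2,X_3] = ((1.6667)·(2.6667) + (-3.3333)·(2.6667) + (1.6667)·(-0.3333) + (-0.3333)·(-0.3333) + (1.6667)·(-1.3333) + (-1.3333)·(-3.3333)) / 5 = -2.6667/5 = -0.5333
  S[X_3,X_3] = ((2.6667)·(2.6667) + (2.6667)·(2.6667) + (-0.3333)·(-0.3333) + (-0.3333)·(-0.3333) + (-1.3333)·(-1.3333) + (-3.3333)·(-3.3333)) / 5 = 27.3333/5 = 5.4667

S is symmetric (S[j,i] = S[i,j]). Assembling:

S = [[5.2, 2, -3.4],
 [2, 4.2667, -0.5333],
 [-3.4, -0.5333, 5.4667]]


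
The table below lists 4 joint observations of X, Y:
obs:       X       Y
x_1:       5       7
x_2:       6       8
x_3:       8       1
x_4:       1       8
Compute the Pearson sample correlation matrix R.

Step 1 — column means:
  mean(X) = (5 + 6 + 8 + 1) / 4 = 20/4 = 5
  mean(Y) = (7 + 8 + 1 + 8) / 4 = 24/4 = 6

Step 2 — sample variances and covariances s[i,j] = (1/(n-1)) · Σ_k (x_{k,i} - mean_i) · (x_{k,j} - mean_j), with n-1 = 3:
  s[X,X] = ((0)·(0) + (1)·(1) + (3)·(3) + (-4)·(-4)) / 3 = 26/3 = 8.6667
  s[X,Y] = ((0)·(1) + (1)·(2) + (3)·(-5) + (-4)·(2)) / 3 = -21/3 = -7
  s[Y,Y] = ((1)·(1) + (2)·(2) + (-5)·(-5) + (2)·(2)) / 3 = 34/3 = 11.3333
  Sample standard deviations s_i = √(s[i,i]):
  s(X) = √(8.6667) = 2.9439
  s(Y) = √(11.3333) = 3.3665

Step 3 — r_{ij} = s_{ij} / (s_i · s_j):
  r[X,X] = 1 (diagonal).
  r[X,Y] = -7 / (2.9439 · 3.3665) = -7 / 9.9107 = -0.7063
  r[Y,Y] = 1 (diagonal).

R is symmetric with unit diagonal. Assembling:

R = [[1, -0.7063],
 [-0.7063, 1]]


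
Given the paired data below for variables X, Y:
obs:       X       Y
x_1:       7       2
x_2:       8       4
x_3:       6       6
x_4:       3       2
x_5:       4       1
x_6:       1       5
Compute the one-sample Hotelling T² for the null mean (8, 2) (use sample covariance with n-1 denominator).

Step 1 — sample mean vector:
  mean(X) = (7 + 8 + 6 + 3 + 4 + 1) / 6 = 29/6 = 4.8333
  mean(Y) = (2 + 4 + 6 + 2 + 1 + 5) / 6 = 20/6 = 3.3333
  x̄ = (4.8333, 3.3333),  deviation x̄ - mu_0 = (4.8333, 3.3333) - (8, 2) = (-3.1667, 1.3333).

Step 2 — sample covariance matrix, S[i,j] = (1/(n-1)) · Σ_k (x_{k,i} - mean_i) · (x_{k,j} - mean_j), divisor n-1 = 5:
  S[X,X] = ((2.1667)·(2.1667) + (3.1667)·(3.1667) + (1.1667)·(1.1667) + (-1.8333)·(-1.8333) + (-0.8333)·(-0.8333) + (-3.8333)·(-3.8333)) / 5 = 34.8333/5 = 6.9667
  S[X,Y] = ((2.1667)·(-1.3333) + (3.1667)·(0.6667) + (1.1667)·(2.6667) + (-1.8333)·(-1.3333) + (-0.8333)·(-2.3333) + (-3.8333)·(1.6667)) / 5 = 0.3333/5 = 0.0667
  S[Y,Y] = ((-1.3333)·(-1.3333) + (0.6667)·(0.6667) + (2.6667)·(2.6667) + (-1.3333)·(-1.3333) + (-2.3333)·(-2.3333) + (1.6667)·(1.6667)) / 5 = 19.3333/5 = 3.8667
  S = [[6.9667, 0.0667],
 [0.0667, 3.8667]].

Step 3 — invert S. det(S) = 6.9667·3.8667 - (0.0667)² = 26.9333.
  S^{-1} = (1/det) · [[d, -b], [-b, a]] = [[0.1436, -0.0025],
 [-0.0025, 0.2587]].

Step 4 — quadratic form (x̄ - mu_0)^T · S^{-1} · (x̄ - mu_0):
  S^{-1} · (x̄ - mu_0) = (-0.4579, 0.3527),
  (x̄ - mu_0)^T · [...] = (-3.1667)·(-0.4579) + (1.3333)·(0.3527) = 1.9204.

Step 5 — scale by n: T² = 6 · 1.9204 = 11.5223.

T² ≈ 11.5223


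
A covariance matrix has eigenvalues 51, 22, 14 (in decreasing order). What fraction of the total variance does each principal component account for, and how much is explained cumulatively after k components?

Step 1 — total variance = trace(Sigma) = Σ λ_i = 51 + 22 + 14 = 87.

Step 2 — fraction explained by component i = λ_i / Σ λ:
  PC1: 51/87 = 0.5862
  PC2: 22/87 = 0.2529
  PC3: 14/87 = 0.1609

Step 3 — cumulative fraction after k components = (λ_1 + ... + λ_k) / Σ λ:
  k = 1: 51/87 = 0.5862
  k = 2: (51 + 22)/87 = 73/87 = 0.8391
  k = 3: (51 + 22 + 14)/87 = 87/87 = 1

Summary (fraction, with percent):

explained: PC1 0.5862 (58.62%), PC2 0.2529 (25.29%), PC3 0.1609 (16.09%);  cumulative: 0.5862, 0.8391, 1


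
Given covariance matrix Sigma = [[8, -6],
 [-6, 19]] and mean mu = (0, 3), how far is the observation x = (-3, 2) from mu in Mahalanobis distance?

Step 1 — centre the observation: (x - mu) = (-3, -1).

Step 2 — invert Sigma. det(Sigma) = 8·19 - (-6)² = 116.
  Sigma^{-1} = (1/det) · [[d, -b], [-b, a]] = [[0.1638, 0.0517],
 [0.0517, 0.069]].

Step 3 — form the quadratic (x - mu)^T · Sigma^{-1} · (x - mu):
  Sigma^{-1} · (x - mu) = (-0.5431, -0.2241).
  (x - mu)^T · [Sigma^{-1} · (x - mu)] = (-3)·(-0.5431) + (-1)·(-0.2241) = 1.8534.

Step 4 — take square root: d = √(1.8534) ≈ 1.3614.

d(x, mu) = √(1.8534) ≈ 1.3614


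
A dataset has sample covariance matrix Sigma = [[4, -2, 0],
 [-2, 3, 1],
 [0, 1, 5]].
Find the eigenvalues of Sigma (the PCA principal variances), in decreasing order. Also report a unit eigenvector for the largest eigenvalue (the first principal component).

Step 1 — characteristic polynomial p(λ) = det(λI - Sigma) = λ³ - tr·λ² + c_1·λ - det, where tr = trace, c_1 = sum of the principal 2×2 minors, det = det(Sigma):
  tr = 4 + 3 + 5 = 12,
  c_1 = (4·3 - (-2)²) + (4·5 - (0)²) + (3·5 - (1)²) = 8 + 20 + 14 = 42,
  det = 4·(3·5 - (1)²) - (-2)·((-2)·5 - (1)·(0)) + (0)·((-2)·(1) - 3·(0)) = 4·(14) - (-2)·(-10) + (0)·(-2) = 36.
  So p(λ) = λ³ - 12λ² + 42λ - 36.
Step 2 — look for an integer root (rational root theorem: any rational root is an integer divisor of 36). Testing λ = 6:
  p(6) = 216 - 432 + 252 - 36 = 0  ✓
  Dividing out (λ - 6): p(λ) = (λ - 6)(λ² - 6λ + 6).
Step 3 — remaining eigenvalues from the quadratic λ² - 6λ + 6 = 0:
  Δ = 6² - 4·6 = 36 - 24 = 12,  λ = (6 ± √12)/2 = (6 ± 3.4641)/2 ≈ 4.7321 or 1.2679.
  Sorted: λ_1 = 6,  λ_2 = 4.7321,  λ_3 = 1.2679  (check: sum = 12 = tr ✓).

Step 4 — unit eigenvector for λ_1 = 6: v spans the null space of (Sigma - λ_1 I), whose rows are
  r_1 = (-2, -2, 0),  r_2 = (-2, -3, 1),  r_3 = (0, 1, -1).
  v is orthogonal to every row, so take v ∝ r_1 × r_2 = ((-2)·(1) - (0)·(-3), (0)·(-2) - (-2)·(1), (-2)·(-3) - (-2)·(-2)) = (-2, 2, 2).
  Rescale (divide by 2; multiply by -1 so the first nonzero entry is positive): u = (1, -1, -1).
  ||u|| = √((1)² + (-1)² + (-1)²) = √(3) ≈ 1.7321,  v_1 = u/||u|| ≈ (0.5774, -0.5774, -0.5774) (||v_1|| = 1).

λ_1 = 6,  λ_2 = 4.7321,  λ_3 = 1.2679;  v_1 ≈ (0.5774, -0.5774, -0.5774)


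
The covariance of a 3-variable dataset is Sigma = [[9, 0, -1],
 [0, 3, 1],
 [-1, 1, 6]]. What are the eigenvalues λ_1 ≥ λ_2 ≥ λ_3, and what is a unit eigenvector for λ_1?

Step 1 — characteristic polynomial p(λ) = det(λI - Sigma) = λ³ - tr·λ² + c_1·λ - det, where tr = trace, c_1 = sum of the principal 2×2 minors, det = det(Sigma):
  tr = 9 + 3 + 6 = 18,
  c_1 = (9·3 - (0)²) + (9·6 - (-1)²) + (3·6 - (1)²) = 27 + 53 + 17 = 97,
  det = 9·(3·6 - (1)²) - (0)·((0)·6 - (1)·(-1)) + (-1)·((0)·(1) - 3·(-1)) = 9·(17) - (0)·(1) + (-1)·(3) = 150.
  So p(λ) = λ³ - 18λ² + 97λ - 150.
Step 2 — look for an integer root (rational root theorem: any rational root is an integer divisor of 150). Testing λ = 6:
  p(6) = 216 - 648 + 582 - 150 = 0  ✓
  Dividing out (λ - 6): p(λ) = (λ - 6)(λ² - 12λ + 25).
Step 3 — remaining eigenvalues from the quadratic λ² - 12λ + 25 = 0:
  Δ = 12² - 4·25 = 144 - 100 = 44,  λ = (12 ± √44)/2 = (12 ± 6.6332)/2 ≈ 9.3166 or 2.6834.
  Sorted: λ_1 = 9.3166,  λ_2 = 6,  λ_3 = 2.6834  (check: sum = 18 = tr ✓).

Step 4 — unit eigenvector for λ_1 ≈ 9.3166: v spans the null space of (Sigma - λ_1 I), whose rows are
  r_1 = (-0.3166, 0, -1),  r_2 = (0, -6.3166, 1),  r_3 = (-1, 1, -3.3166).
  v is orthogonal to every row, so take v ∝ r_1 × r_2 = ((0)·(1) - (-1)·(-6.3166), (-1)·(0) - (-0.3166)·(1), (-0.3166)·(-6.3166) - (0)·(0)) ≈ (-6.3166, 0.3166, 2).
  Rescale (multiply by -1 so the first nonzero entry is positive): u = (6.3166, -0.3166, -2).
  ||u|| = √((6.3166)² + (-0.3166)² + (-2)²) = √(44) ≈ 6.6332,  v_1 = u/||u|| ≈ (0.9523, -0.0477, -0.3015) (||v_1|| = 1).

λ_1 = 9.3166,  λ_2 = 6,  λ_3 = 2.6834;  v_1 ≈ (0.9523, -0.0477, -0.3015)
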